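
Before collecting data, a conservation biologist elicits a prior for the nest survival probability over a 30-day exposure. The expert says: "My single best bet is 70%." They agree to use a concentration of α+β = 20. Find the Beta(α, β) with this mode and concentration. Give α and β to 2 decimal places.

For α,β > 1 the Beta mode is (α−1)/(α+β−2). With α+β = 20, the mode is (α−1)/18.
Set (α−1)/18 = 0.7 → α = 1 + 0.7·18 = 13.60.
β = 20 − α = 6.40.

α = 13.60, β = 6.40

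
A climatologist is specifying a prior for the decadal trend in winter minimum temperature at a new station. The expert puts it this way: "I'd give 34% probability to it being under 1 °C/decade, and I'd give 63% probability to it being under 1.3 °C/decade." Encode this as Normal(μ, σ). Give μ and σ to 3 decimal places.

μ = 1.166, σ = 0.403

For Normal(μ,σ), the p-quantile is μ + z_p·σ. Here z_{0.34} = -0.4125, z_{0.63} = 0.3319.
So 1 = μ − 0.4125σ and 1.3 = μ + 0.3319σ.
Subtracting: σ = (1.3 − 1)/(0.3319 − (-0.4125)) = 0.403.
Then μ = 1 − (-0.4125)·0.403 = 1.166.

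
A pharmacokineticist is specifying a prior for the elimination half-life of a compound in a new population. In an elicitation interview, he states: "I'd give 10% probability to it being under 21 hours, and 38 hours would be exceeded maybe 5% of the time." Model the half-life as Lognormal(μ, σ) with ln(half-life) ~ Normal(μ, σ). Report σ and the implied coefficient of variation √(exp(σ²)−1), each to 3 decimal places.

σ ≈ 0.203, CV ≈ 0.205

If T ~ Lognormal(μ,σ) then ln T ~ Normal(μ,σ), so the p-quantile of ln T is μ + z_p·σ.
ln(21) = 3.045 and ln(38) = 3.638; z_{0.1} = -1.282, z_{0.95} = 1.645.
σ = (3.638 − 3.045)/(1.645 − (-1.282)) = 0.203.
μ = 3.045 − (-1.282)·0.203 = 3.304.
CV = √(exp(σ²)−1) = √(exp(0.0411)−1) = 0.205.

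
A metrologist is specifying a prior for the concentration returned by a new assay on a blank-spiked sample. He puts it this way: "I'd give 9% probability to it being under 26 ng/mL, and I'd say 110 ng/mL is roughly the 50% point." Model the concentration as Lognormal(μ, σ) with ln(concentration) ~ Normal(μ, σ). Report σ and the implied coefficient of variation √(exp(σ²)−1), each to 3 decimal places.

If T ~ Lognormal(μ,σ) then ln T ~ Normal(μ,σ), so the p-quantile of ln T is μ + z_p·σ.
ln(26) = 3.258 and ln(110) = 4.7; z_{0.09} = -1.341, z_{0.5} = 0.
σ = (4.7 − 3.258)/(0 − (-1.341)) = 1.076.
μ = 3.258 − (-1.341)·1.076 = 4.700.
CV = √(exp(σ²)−1) = √(exp(1.1573)−1) = 1.477.

σ ≈ 1.076, CV ≈ 1.477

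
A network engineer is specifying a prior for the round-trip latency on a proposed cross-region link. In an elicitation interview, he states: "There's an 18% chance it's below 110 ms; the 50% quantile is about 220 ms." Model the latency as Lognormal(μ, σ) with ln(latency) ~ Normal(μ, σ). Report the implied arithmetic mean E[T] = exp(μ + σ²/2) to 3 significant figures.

If T ~ Lognormal(μ,σ) then ln T ~ Normal(μ,σ), so the p-quantile of ln T is μ + z_p·σ.
ln(110) = 4.7 and ln(220) = 5.394; z_{0.18} = -0.9154, z_{0.5} = 0.
σ = (5.394 − 4.7)/(0 − (-0.9154)) = 0.757.
μ = 4.7 − (-0.9154)·0.757 = 5.394.
E[T] = exp(μ + σ²/2) = exp(5.394 + 0.2867) = 293 ms.

E[T] ≈ 293 ms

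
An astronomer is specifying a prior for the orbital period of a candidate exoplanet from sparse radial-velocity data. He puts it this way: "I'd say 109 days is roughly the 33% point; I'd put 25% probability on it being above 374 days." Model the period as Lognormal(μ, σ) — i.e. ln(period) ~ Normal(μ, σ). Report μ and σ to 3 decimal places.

If T ~ Lognormal(μ,σ) then ln T ~ Normal(μ,σ), so the p-quantile of ln T is μ + z_p·σ.
ln(109) = 4.691 and ln(374) = 5.924; z_{0.33} = -0.4399, z_{0.75} = 0.6745.
σ = (5.924 − 4.691)/(0.6745 − (-0.4399)) = 1.106.
μ = 4.691 − (-0.4399)·1.106 = 5.178.

μ ≈ 5.178, σ ≈ 1.106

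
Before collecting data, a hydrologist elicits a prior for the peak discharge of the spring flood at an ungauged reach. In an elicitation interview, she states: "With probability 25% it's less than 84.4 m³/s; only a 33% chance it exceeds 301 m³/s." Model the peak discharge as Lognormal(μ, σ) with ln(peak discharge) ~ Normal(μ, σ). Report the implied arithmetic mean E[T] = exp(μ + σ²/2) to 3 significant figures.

E[T] ≈ 349 m³/s

If T ~ Lognormal(μ,σ) then ln T ~ Normal(μ,σ), so the p-quantile of ln T is μ + z_p·σ.
ln(84.4) = 4.436 and ln(301) = 5.707; z_{0.25} = -0.6745, z_{0.67} = 0.4399.
σ = (5.707 − 4.436)/(0.4399 − (-0.6745)) = 1.141.
μ = 4.436 − (-0.6745)·1.141 = 5.205.
E[T] = exp(μ + σ²/2) = exp(5.205 + 0.6509) = 349 m³/s.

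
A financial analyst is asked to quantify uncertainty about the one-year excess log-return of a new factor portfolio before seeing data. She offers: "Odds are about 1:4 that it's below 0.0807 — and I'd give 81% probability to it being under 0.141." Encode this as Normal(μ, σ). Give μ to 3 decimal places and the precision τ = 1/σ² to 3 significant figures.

μ = 0.110, τ = 813

The p-quantile of Normal(μ,σ) is μ + z_p·σ, with z_{0.2} = -0.8416 and z_{0.81} = 0.8779.
Eliminate σ: μ = (z₂·x₁ − z₁·x₂)/(z₂ − z₁) = (0.8779·0.0807 − (-0.8416)·0.141)/1.72 = 0.110.
Then σ = (x₂ − x₁)/(z₂ − z₁) = (0.141 − 0.0807)/1.72 = 0.035.
Precision τ = 1/σ² = 1/0.03507² = 813.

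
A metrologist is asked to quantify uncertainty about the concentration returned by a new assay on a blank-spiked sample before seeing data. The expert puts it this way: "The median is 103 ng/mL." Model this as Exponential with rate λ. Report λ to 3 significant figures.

λ ≈ 0.00673

Exponential median = ln 2 / λ, so λ = ln 2 / 103.0 = 0.00673.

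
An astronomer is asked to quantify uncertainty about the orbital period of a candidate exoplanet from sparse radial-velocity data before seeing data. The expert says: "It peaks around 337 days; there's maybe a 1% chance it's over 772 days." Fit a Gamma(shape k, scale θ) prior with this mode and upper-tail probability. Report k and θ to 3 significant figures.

Gamma(k,θ) with k>1 has mode (k−1)θ, so θ = 337/(k−1).
Need P(X < 772) = 0.99 with θ tied to k this way. Start at k = 2, θ = 337: P(X<772) ≈ 0.667.
Too low — raise k to concentrate. Iterating converges to k ≈ 7.96.
Then θ = 337/(7.96−1) ≈ 48.4.

k ≈ 7.96, θ ≈ 48.4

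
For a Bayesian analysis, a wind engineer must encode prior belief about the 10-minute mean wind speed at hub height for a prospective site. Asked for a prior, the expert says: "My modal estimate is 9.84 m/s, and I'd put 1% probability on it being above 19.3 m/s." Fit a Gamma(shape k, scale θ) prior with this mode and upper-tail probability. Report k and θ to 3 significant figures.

k ≈ 11.9, θ ≈ 0.906

Gamma(k,θ) with k>1 has mode (k−1)θ, so θ = 9.84/(k−1).
Need P(X < 19.3) = 0.99 with θ tied to k this way. Start at k = 2, θ = 9.84: P(X<19.3) ≈ 0.583.
Too low — raise k to concentrate. Iterating converges to k ≈ 11.9.
Then θ = 9.84/(11.9−1) ≈ 0.906.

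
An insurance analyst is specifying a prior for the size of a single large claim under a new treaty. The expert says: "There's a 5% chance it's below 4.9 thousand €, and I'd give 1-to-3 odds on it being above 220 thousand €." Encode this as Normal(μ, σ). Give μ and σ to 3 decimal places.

For Normal(μ,σ), the p-quantile is μ + z_p·σ. Here z_{0.05} = -1.645, z_{0.75} = 0.6745.
So 4.9 = μ − 1.645σ and 220 = μ + 0.6745σ.
Subtracting: σ = (220 − 4.9)/(0.6745 − (-1.645)) = 92.742.
Then μ = 4.9 − (-1.645)·92.742 = 157.447.

μ = 157.447, σ = 92.742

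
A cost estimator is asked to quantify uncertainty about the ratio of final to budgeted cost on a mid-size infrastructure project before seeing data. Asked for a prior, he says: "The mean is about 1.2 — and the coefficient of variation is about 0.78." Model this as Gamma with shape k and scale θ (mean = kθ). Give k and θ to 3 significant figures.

For Gamma(k, scale θ): mean = kθ, variance = kθ², so CV = 1/√k.
CV = 0.78, hence k = 1/CV² = 1.64.
Then θ = mean/k = 1.2/1.64 = 0.73.

k ≈ 1.64, θ ≈ 0.73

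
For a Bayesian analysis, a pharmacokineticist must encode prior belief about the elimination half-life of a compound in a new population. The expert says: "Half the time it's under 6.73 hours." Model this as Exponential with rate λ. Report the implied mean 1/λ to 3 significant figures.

mean ≈ 9.71 hours

Exponential median = ln 2 / λ, so λ = ln 2 / 6.73 = 0.103.
Mean = 1/λ = 9.71 hours.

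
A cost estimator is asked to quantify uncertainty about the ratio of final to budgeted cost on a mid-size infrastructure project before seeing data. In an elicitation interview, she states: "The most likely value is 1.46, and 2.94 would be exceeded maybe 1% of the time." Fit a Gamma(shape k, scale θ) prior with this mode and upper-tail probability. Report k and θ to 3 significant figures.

k ≈ 11, θ ≈ 0.146

Gamma(k,θ) with k>1 has mode (k−1)θ, so θ = 1.46/(k−1).
Need P(X < 2.94) = 0.99 with θ tied to k this way. Start at k = 2, θ = 1.46: P(X<2.94) ≈ 0.598.
Too low — raise k to concentrate. Iterating converges to k ≈ 11.
Then θ = 1.46/(11−1) ≈ 0.146.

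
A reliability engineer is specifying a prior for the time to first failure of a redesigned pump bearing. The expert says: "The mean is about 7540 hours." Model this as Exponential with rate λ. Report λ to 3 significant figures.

Exponential mean = 1/λ, so λ = 1/7540.0 = 0.000133.

λ ≈ 0.000133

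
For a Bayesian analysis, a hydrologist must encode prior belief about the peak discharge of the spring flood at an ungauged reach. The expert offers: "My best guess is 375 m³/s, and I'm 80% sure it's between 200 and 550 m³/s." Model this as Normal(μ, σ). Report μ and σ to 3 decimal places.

A symmetric 80% interval runs μ ± z·σ with z = 1.282.
Half-width = 175, so σ = 175/1.282 = 136.553.
μ is the stated best guess, 375.000.

μ = 375.000, σ = 136.553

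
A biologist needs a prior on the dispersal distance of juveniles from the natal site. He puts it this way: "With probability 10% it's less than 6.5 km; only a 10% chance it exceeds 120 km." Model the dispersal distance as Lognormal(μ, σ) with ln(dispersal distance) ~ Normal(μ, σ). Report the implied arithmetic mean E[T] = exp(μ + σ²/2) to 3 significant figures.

E[T] ≈ 53.3 km

If T ~ Lognormal(μ,σ) then ln T ~ Normal(μ,σ), so the p-quantile of ln T is μ + z_p·σ.
ln(6.5) = 1.872 and ln(120) = 4.787; z_{0.1} = -1.282, z_{0.9} = 1.282.
σ = (4.787 − 1.872)/(1.282 − (-1.282)) = 1.138.
μ = 1.872 − (-1.282)·1.138 = 3.330.
E[T] = exp(μ + σ²/2) = exp(3.330 + 0.6470) = 53.3 km.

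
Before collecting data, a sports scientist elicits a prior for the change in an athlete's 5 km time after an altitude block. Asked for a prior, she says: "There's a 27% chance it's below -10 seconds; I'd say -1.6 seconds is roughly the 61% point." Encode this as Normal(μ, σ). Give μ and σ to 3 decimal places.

μ = -4.230, σ = 9.416

For Normal(μ,σ), the p-quantile is μ + z_p·σ. Here z_{0.27} = -0.6128, z_{0.61} = 0.2793.
So -10 = μ − 0.6128σ and -1.6 = μ + 0.2793σ.
Subtracting: σ = (-1.6 − -10)/(0.2793 − (-0.6128)) = 9.416.
Then μ = -10 − (-0.6128)·9.416 = -4.230.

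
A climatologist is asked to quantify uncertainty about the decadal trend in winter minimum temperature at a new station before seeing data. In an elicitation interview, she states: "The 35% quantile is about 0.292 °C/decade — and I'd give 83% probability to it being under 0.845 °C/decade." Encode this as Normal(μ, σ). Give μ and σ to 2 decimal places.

μ = 0.45, σ = 0.41

For Normal(μ,σ), the p-quantile is μ + z_p·σ. Here z_{0.35} = -0.3853, z_{0.83} = 0.9542.
So 0.292 = μ − 0.3853σ and 0.845 = μ + 0.9542σ.
Subtracting: σ = (0.845 − 0.292)/(0.9542 − (-0.3853)) = 0.41.
Then μ = 0.292 − (-0.3853)·0.41 = 0.45.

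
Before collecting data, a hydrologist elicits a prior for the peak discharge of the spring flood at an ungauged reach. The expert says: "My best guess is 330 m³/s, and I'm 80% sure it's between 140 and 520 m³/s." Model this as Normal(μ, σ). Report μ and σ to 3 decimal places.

A symmetric 80% interval runs μ ± z·σ with z = 1.282.
Half-width = 190, so σ = 190/1.282 = 148.258.
μ is the stated best guess, 330.000.

μ = 330.000, σ = 148.258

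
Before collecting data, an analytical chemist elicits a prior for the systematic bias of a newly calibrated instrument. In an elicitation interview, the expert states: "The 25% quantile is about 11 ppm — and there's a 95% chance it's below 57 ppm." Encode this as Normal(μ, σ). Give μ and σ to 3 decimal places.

μ = 24.377, σ = 19.833

For Normal(μ,σ), the p-quantile is μ + z_p·σ. Here z_{0.25} = -0.6745, z_{0.95} = 1.645.
So 11 = μ − 0.6745σ and 57 = μ + 1.645σ.
Subtracting: σ = (57 − 11)/(1.645 − (-0.6745)) = 19.833.
Then μ = 11 − (-0.6745)·19.833 = 24.377.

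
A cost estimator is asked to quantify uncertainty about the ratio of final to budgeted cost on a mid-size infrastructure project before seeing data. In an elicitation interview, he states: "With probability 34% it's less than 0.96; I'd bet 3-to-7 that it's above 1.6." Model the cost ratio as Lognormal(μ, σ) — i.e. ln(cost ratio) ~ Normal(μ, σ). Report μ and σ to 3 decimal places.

If T ~ Lognormal(μ,σ) then ln T ~ Normal(μ,σ), so the p-quantile of ln T is μ + z_p·σ.
ln(0.96) = -0.04082 and ln(1.6) = 0.47; z_{0.34} = -0.4125, z_{0.7} = 0.5244.
σ = (0.47 − -0.04082)/(0.5244 − (-0.4125)) = 0.545.
μ = -0.04082 − (-0.4125)·0.545 = 0.184.

μ ≈ 0.184, σ ≈ 0.545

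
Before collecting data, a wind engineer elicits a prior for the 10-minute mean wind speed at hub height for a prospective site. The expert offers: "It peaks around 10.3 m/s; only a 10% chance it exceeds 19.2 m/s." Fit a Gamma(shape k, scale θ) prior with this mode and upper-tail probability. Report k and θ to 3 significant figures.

Gamma(k,θ) with k>1 has mode (k−1)θ, so θ = 10.3/(k−1).
Need P(X < 19.2) = 0.9 with θ tied to k this way. Start at k = 2, θ = 10.3: P(X<19.2) ≈ 0.556.
Too low — raise k to concentrate. Iterating converges to k ≈ 5.92.
Then θ = 10.3/(5.92−1) ≈ 2.09.

k ≈ 5.92, θ ≈ 2.09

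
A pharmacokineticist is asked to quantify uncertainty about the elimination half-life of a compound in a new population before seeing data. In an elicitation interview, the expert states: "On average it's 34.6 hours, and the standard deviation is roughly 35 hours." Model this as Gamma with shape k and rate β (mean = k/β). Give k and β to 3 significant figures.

For Gamma(k, rate β): mean = k/β, variance = k/β², so CV = 1/√k.
CV = SD/mean = 35/34.6 = 1.012, hence k = 1/CV² = 0.977.
Then β = k/mean = 0.977/34.6 = 0.0282.

k ≈ 0.977, β ≈ 0.0282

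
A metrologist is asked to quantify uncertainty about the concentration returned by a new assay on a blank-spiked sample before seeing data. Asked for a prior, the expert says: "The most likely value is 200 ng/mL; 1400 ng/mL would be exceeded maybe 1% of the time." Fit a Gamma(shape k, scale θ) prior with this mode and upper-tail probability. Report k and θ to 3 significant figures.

Gamma(k,θ) with k>1 has mode (k−1)θ, so θ = 200/(k−1).
Need P(X < 1400) = 0.99 with θ tied to k this way. Start at k = 2, θ = 200: P(X<1400) ≈ 0.993.
Too high — lower k to spread out. Iterating converges to k ≈ 1.93.
Then θ = 200/(1.93−1) ≈ 215.

k ≈ 1.93, θ ≈ 215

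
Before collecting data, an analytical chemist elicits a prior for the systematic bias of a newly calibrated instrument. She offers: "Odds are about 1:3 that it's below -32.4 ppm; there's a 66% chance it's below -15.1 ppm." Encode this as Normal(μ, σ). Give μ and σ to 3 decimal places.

μ = -21.665, σ = 15.916

For Normal(μ,σ), the p-quantile is μ + z_p·σ. Here z_{0.25} = -0.6745, z_{0.66} = 0.4125.
So -32.4 = μ − 0.6745σ and -15.1 = μ + 0.4125σ.
Subtracting: σ = (-15.1 − -32.4)/(0.4125 − (-0.6745)) = 15.916.
Then μ = -32.4 − (-0.6745)·15.916 = -21.665.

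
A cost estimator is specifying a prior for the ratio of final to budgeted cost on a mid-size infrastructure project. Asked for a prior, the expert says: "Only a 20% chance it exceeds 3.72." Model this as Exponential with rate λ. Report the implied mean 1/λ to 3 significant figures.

P(T > 3.72) = e^(−λ·3.72) = 0.2, so λ = −ln(0.2)/3.72 = 0.433.
Mean = 1/λ = 2.31.

mean ≈ 2.31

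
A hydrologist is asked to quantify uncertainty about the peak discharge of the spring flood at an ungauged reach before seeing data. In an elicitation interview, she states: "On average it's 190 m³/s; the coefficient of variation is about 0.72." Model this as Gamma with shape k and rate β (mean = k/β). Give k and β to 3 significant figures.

k ≈ 1.93, β ≈ 0.0102

For Gamma(k, rate β): mean = k/β, variance = k/β², so CV = 1/√k.
CV = 0.72, hence k = 1/CV² = 1.93.
Then β = k/mean = 1.93/190 = 0.0102.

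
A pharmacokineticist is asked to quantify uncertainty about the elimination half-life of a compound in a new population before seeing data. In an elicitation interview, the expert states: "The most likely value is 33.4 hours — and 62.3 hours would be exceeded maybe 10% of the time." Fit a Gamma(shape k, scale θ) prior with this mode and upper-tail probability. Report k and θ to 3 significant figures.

Gamma(k,θ) with k>1 has mode (k−1)θ, so θ = 33.4/(k−1).
Need P(X < 62.3) = 0.9 with θ tied to k this way. Start at k = 2, θ = 33.4: P(X<62.3) ≈ 0.556.
Too low — raise k to concentrate. Iterating converges to k ≈ 5.91.
Then θ = 33.4/(5.91−1) ≈ 6.8.

k ≈ 5.91, θ ≈ 6.8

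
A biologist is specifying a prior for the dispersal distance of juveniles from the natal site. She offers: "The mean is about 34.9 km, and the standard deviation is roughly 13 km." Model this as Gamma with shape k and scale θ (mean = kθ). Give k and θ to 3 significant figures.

For Gamma(k, scale θ): mean = kθ, variance = kθ², so CV = 1/√k.
CV = SD/mean = 13/34.9 = 0.3725, hence k = 1/CV² = 7.21.
Then θ = mean/k = 34.9/7.21 = 4.84.

k ≈ 7.21, θ ≈ 4.84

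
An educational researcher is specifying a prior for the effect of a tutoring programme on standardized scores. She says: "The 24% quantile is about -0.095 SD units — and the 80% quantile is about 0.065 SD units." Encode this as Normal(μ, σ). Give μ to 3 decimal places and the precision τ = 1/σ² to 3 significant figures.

The p-quantile of Normal(μ,σ) is μ + z_p·σ, with z_{0.24} = -0.7063 and z_{0.8} = 0.8416.
Eliminate σ: μ = (z₂·x₁ − z₁·x₂)/(z₂ − z₁) = (0.8416·-0.095 − (-0.7063)·0.065)/1.548 = -0.022.
Then σ = (x₂ − x₁)/(z₂ − z₁) = (0.065 − -0.095)/1.548 = 0.103.
Precision τ = 1/σ² = 1/0.1034² = 93.6.

μ = -0.022, τ = 93.6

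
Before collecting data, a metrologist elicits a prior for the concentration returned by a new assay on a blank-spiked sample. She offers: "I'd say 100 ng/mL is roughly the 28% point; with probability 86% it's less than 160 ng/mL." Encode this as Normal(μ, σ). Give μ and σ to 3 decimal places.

For Normal(μ,σ), the p-quantile is μ + z_p·σ. Here z_{0.28} = -0.5828, z_{0.86} = 1.08.
So 100 = μ − 0.5828σ and 160 = μ + 1.08σ.
Subtracting: σ = (160 − 100)/(1.08 − (-0.5828)) = 36.076.
Then μ = 100 − (-0.5828)·36.076 = 121.027.

μ = 121.027, σ = 36.076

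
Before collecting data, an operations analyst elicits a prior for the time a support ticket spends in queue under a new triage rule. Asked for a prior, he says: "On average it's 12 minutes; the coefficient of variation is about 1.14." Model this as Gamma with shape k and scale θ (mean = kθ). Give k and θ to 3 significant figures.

k ≈ 0.769, θ ≈ 15.6

For Gamma(k, scale θ): mean = kθ, variance = kθ², so CV = 1/√k.
CV = 1.14, hence k = 1/CV² = 0.769.
Then θ = mean/k = 12/0.769 = 15.6.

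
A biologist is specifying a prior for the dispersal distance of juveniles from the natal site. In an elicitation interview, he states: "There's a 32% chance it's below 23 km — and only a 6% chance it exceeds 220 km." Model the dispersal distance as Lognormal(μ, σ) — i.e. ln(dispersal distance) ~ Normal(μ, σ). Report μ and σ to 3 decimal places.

μ ≈ 3.658, σ ≈ 1.117

If T ~ Lognormal(μ,σ) then ln T ~ Normal(μ,σ), so the p-quantile of ln T is μ + z_p·σ.
ln(23) = 3.135 and ln(220) = 5.394; z_{0.32} = -0.4677, z_{0.94} = 1.555.
σ = (5.394 − 3.135)/(1.555 − (-0.4677)) = 1.117.
μ = 3.135 − (-0.4677)·1.117 = 3.658.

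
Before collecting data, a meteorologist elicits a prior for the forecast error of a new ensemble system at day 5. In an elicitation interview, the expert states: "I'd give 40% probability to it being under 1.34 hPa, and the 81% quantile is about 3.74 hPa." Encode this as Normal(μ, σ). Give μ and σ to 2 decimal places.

μ = 1.88, σ = 2.12

The p-quantile of Normal(μ,σ) is μ + z_p·σ, with z_{0.4} = -0.2533 and z_{0.81} = 0.8779.
Eliminate σ: μ = (z₂·x₁ − z₁·x₂)/(z₂ − z₁) = (0.8779·1.34 − (-0.2533)·3.74)/1.131 = 1.88.
Then σ = (x₂ − x₁)/(z₂ − z₁) = (3.74 − 1.34)/1.131 = 2.12.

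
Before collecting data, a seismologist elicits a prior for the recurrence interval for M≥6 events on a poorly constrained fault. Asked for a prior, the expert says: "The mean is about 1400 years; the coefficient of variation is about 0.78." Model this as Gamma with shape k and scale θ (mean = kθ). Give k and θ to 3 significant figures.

k ≈ 1.64, θ ≈ 852

For Gamma(k, scale θ): mean = kθ, variance = kθ², so CV = 1/√k.
CV = 0.78, hence k = 1/CV² = 1.64.
Then θ = mean/k = 1400/1.64 = 852.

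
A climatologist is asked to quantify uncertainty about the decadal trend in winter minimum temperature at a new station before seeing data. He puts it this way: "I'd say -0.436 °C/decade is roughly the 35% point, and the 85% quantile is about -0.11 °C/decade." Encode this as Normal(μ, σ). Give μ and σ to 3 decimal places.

For Normal(μ,σ), the p-quantile is μ + z_p·σ. Here z_{0.35} = -0.3853, z_{0.85} = 1.036.
So -0.436 = μ − 0.3853σ and -0.11 = μ + 1.036σ.
Subtracting: σ = (-0.11 − -0.436)/(1.036 − (-0.3853)) = 0.229.
Then μ = -0.436 − (-0.3853)·0.229 = -0.348.

μ = -0.348, σ = 0.229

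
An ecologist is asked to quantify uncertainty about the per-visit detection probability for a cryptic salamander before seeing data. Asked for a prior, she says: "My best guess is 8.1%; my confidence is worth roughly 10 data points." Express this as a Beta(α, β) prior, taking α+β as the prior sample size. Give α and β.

Under the effective-sample-size interpretation, Beta(α, β) has prior mean α/(α+β) and prior sample size α+β.
So α+β = 10 and α/(α+β) = 0.081, giving α = 0.081·10 = 0.81 and β = 10 − 0.81 = 9.19.

α = 0.81, β = 9.19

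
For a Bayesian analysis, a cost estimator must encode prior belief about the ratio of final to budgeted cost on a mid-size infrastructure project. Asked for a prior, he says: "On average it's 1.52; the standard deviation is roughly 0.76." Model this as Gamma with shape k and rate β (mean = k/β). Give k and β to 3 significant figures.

k ≈ 4, β ≈ 2.63

For Gamma(k, rate β): mean = k/β, variance = k/β², so CV = 1/√k.
CV = SD/mean = 0.76/1.52 = 0.5, hence k = 1/CV² = 4.
Then β = k/mean = 4/1.52 = 2.63.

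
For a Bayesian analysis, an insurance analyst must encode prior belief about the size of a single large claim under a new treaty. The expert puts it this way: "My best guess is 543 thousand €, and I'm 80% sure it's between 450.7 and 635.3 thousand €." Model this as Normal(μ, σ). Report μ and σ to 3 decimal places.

A symmetric 80% interval runs μ ± z·σ with z = 1.282.
Half-width = 92.3, so σ = 92.3/1.282 = 72.022.
μ is the stated best guess, 543.000.

μ = 543.000, σ = 72.022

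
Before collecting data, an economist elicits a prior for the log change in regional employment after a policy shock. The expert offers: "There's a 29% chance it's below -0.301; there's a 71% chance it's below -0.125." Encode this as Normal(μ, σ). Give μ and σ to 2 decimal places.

The p-quantile of Normal(μ,σ) is μ + z_p·σ, with z_{0.29} = -0.5534 and z_{0.71} = 0.5534.
Eliminate σ: μ = (z₂·x₁ − z₁·x₂)/(z₂ − z₁) = (0.5534·-0.301 − (-0.5534)·-0.125)/1.107 = -0.21.
Then σ = (x₂ − x₁)/(z₂ − z₁) = (-0.125 − -0.301)/1.107 = 0.16.

μ = -0.21, σ = 0.16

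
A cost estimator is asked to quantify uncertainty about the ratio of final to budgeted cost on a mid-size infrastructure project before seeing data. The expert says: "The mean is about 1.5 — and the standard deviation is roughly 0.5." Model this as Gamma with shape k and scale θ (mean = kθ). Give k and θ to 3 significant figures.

For Gamma(k, scale θ): mean = kθ, variance = kθ², so CV = 1/√k.
CV = SD/mean = 0.5/1.5 = 0.3333, hence k = 1/CV² = 9.
Then θ = mean/k = 1.5/9 = 0.167.

k ≈ 9, θ ≈ 0.167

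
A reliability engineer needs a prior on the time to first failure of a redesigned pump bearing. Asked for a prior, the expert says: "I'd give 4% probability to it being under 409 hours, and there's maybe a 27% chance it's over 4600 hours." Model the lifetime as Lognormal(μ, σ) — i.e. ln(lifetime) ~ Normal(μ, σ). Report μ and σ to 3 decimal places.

If T ~ Lognormal(μ,σ) then ln T ~ Normal(μ,σ), so the p-quantile of ln T is μ + z_p·σ.
ln(409) = 6.014 and ln(4600) = 8.434; z_{0.04} = -1.751, z_{0.73} = 0.6128.
σ = (8.434 − 6.014)/(0.6128 − (-1.751)) = 1.024.
μ = 6.014 − (-1.751)·1.024 = 7.806.

μ ≈ 7.806, σ ≈ 1.024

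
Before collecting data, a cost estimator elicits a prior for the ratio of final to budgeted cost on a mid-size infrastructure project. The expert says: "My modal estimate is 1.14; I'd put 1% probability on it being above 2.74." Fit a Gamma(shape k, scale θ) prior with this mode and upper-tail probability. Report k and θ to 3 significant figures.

k ≈ 7.16, θ ≈ 0.185

Gamma(k,θ) with k>1 has mode (k−1)θ, so θ = 1.14/(k−1).
Need P(X < 2.74) = 0.99 with θ tied to k this way. Start at k = 2, θ = 1.14: P(X<2.74) ≈ 0.692.
Too low — raise k to concentrate. Iterating converges to k ≈ 7.16.
Then θ = 1.14/(7.16−1) ≈ 0.185.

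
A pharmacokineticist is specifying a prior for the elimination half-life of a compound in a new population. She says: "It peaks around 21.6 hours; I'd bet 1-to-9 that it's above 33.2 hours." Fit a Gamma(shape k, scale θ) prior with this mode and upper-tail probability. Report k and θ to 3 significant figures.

Gamma(k,θ) with k>1 has mode (k−1)θ, so θ = 21.6/(k−1).
Need P(X < 33.2) = 0.9 with θ tied to k this way. Start at k = 2, θ = 21.6: P(X<33.2) ≈ 0.454.
Too low — raise k to concentrate. Iterating converges to k ≈ 11.1.
Then θ = 21.6/(11.1−1) ≈ 2.14.

k ≈ 11.1, θ ≈ 2.14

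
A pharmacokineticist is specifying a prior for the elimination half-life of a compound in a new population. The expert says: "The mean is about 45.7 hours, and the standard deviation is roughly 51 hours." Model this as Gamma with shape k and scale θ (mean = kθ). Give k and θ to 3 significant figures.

For Gamma(k, scale θ): mean = kθ, variance = kθ², so CV = 1/√k.
CV = SD/mean = 51/45.7 = 1.116, hence k = 1/CV² = 0.803.
Then θ = mean/k = 45.7/0.803 = 56.9.

k ≈ 0.803, θ ≈ 56.9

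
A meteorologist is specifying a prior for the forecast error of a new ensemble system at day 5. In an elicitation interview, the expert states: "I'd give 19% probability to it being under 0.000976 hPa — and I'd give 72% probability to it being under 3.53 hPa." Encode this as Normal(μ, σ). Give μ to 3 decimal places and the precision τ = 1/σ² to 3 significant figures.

μ = 2.122, τ = 0.171

The p-quantile of Normal(μ,σ) is μ + z_p·σ, with z_{0.19} = -0.8779 and z_{0.72} = 0.5828.
Eliminate σ: μ = (z₂·x₁ − z₁·x₂)/(z₂ − z₁) = (0.5828·0.000976 − (-0.8779)·3.53)/1.461 = 2.122.
Then σ = (x₂ − x₁)/(z₂ − z₁) = (3.53 − 0.000976)/1.461 = 2.416.
Precision τ = 1/σ² = 1/2.416² = 0.171.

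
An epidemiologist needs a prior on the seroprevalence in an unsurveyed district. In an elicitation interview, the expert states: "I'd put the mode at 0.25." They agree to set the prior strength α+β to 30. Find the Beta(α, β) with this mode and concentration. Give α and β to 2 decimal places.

α = 8.00, β = 22.00

For α,β > 1 the Beta mode is (α−1)/(α+β−2). With α+β = 30, the mode is (α−1)/28.
Set (α−1)/28 = 0.25 → α = 1 + 0.25·28 = 8.00.
β = 30 − α = 22.00.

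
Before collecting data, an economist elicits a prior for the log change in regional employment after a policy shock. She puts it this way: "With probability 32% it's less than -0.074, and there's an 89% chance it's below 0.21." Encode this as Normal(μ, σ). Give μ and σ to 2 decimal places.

μ = 0.00, σ = 0.17

For Normal(μ,σ), the p-quantile is μ + z_p·σ. Here z_{0.32} = -0.4677, z_{0.89} = 1.227.
So -0.074 = μ − 0.4677σ and 0.21 = μ + 1.227σ.
Subtracting: σ = (0.21 − -0.074)/(1.227 − (-0.4677)) = 0.17.
Then μ = -0.074 − (-0.4677)·0.17 = 0.00.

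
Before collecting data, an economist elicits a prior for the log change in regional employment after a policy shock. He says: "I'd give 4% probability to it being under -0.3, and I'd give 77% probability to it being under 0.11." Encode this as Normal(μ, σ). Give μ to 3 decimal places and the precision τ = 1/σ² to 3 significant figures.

μ = -0.012, τ = 36.9

For Normal(μ,σ), the p-quantile is μ + z_p·σ. Here z_{0.04} = -1.751, z_{0.77} = 0.7388.
So -0.3 = μ − 1.751σ and 0.11 = μ + 0.7388σ.
Subtracting: σ = (0.11 − -0.3)/(0.7388 − (-1.751)) = 0.165.
Then μ = -0.3 − (-1.751)·0.165 = -0.012.
Precision τ = 1/σ² = 1/0.1647² = 36.9.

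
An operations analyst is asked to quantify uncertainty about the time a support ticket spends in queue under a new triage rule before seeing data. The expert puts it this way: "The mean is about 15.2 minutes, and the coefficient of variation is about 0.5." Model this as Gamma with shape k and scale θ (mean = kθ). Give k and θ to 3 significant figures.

For Gamma(k, scale θ): mean = kθ, variance = kθ², so CV = 1/√k.
CV = 0.5, hence k = 1/CV² = 4.
Then θ = mean/k = 15.2/4 = 3.8.

k ≈ 4, θ ≈ 3.8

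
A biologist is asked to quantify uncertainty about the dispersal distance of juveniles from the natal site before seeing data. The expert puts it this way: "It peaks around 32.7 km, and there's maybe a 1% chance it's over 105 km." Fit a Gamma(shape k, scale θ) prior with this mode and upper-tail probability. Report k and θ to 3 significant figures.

Gamma(k,θ) with k>1 has mode (k−1)θ, so θ = 32.7/(k−1).
Need P(X < 105) = 0.99 with θ tied to k this way. Start at k = 2, θ = 32.7: P(X<105) ≈ 0.830.
Too low — raise k to concentrate. Iterating converges to k ≈ 4.25.
Then θ = 32.7/(4.25−1) ≈ 10.1.

k ≈ 4.25, θ ≈ 10.1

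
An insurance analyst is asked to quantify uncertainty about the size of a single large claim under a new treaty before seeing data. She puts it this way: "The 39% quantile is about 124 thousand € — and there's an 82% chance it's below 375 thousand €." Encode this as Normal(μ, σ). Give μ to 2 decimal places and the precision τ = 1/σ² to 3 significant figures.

The p-quantile of Normal(μ,σ) is μ + z_p·σ, with z_{0.39} = -0.2793 and z_{0.82} = 0.9154.
Eliminate σ: μ = (z₂·x₁ − z₁·x₂)/(z₂ − z₁) = (0.9154·124 − (-0.2793)·375)/1.195 = 182.68.
Then σ = (x₂ − x₁)/(z₂ − z₁) = (375 − 124)/1.195 = 210.10.
Precision τ = 1/σ² = 1/210.1² = 2.27e-05.

μ = 182.68, τ = 2.27e-05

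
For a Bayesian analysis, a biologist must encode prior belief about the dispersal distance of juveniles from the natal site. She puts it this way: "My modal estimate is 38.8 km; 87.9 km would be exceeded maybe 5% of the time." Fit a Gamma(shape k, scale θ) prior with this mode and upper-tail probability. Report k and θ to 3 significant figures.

k ≈ 5.1, θ ≈ 9.46

Gamma(k,θ) with k>1 has mode (k−1)θ, so θ = 38.8/(k−1).
Need P(X < 87.9) = 0.95 with θ tied to k this way. Start at k = 2, θ = 38.8: P(X<87.9) ≈ 0.661.
Too low — raise k to concentrate. Iterating converges to k ≈ 5.1.
Then θ = 38.8/(5.1−1) ≈ 9.46.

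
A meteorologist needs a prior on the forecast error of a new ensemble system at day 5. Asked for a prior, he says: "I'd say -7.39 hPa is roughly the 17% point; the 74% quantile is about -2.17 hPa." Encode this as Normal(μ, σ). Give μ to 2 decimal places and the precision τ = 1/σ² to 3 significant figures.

The p-quantile of Normal(μ,σ) is μ + z_p·σ, with z_{0.17} = -0.9542 and z_{0.74} = 0.6433.
Eliminate σ: μ = (z₂·x₁ − z₁·x₂)/(z₂ − z₁) = (0.6433·-7.39 − (-0.9542)·-2.17)/1.598 = -4.27.
Then σ = (x₂ − x₁)/(z₂ − z₁) = (-2.17 − -7.39)/1.598 = 3.27.
Precision τ = 1/σ² = 1/3.268² = 0.0937.

μ = -4.27, τ = 0.0937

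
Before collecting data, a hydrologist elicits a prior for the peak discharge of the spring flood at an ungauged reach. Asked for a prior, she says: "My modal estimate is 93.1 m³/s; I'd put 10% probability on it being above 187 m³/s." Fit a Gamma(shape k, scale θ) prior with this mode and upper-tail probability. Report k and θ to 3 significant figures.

k ≈ 4.94, θ ≈ 23.6

Gamma(k,θ) with k>1 has mode (k−1)θ, so θ = 93.1/(k−1).
Need P(X < 187) = 0.9 with θ tied to k this way. Start at k = 2, θ = 93.1: P(X<187) ≈ 0.596.
Too low — raise k to concentrate. Iterating converges to k ≈ 4.94.
Then θ = 93.1/(4.94−1) ≈ 23.6.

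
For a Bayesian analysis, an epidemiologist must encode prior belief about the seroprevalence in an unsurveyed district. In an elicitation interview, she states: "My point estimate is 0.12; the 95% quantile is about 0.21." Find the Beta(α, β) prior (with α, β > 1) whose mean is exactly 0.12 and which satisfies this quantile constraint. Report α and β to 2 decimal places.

With mean 0.12 fixed, write α = 0.12s, β = 0.88s where s = α+β.
Need P(θ < 0.21) = 0.95 under Beta(0.12s, 0.88s). Normal approximation: (q−m)/√(m(1−m)/s) ≈ z_{0.95} = 1.64, so s ≈ 0.12·0.88·(1.64)²/(0.21−0.12)² = 35.3.
At s = 35.3: P(θ<0.21) ≈ 0.935. Adjusting to match 0.95 gives s ≈ 42.63.
So α = 0.12·42.63 ≈ 5.12, β = 0.88·42.63 ≈ 37.52.

α ≈ 5.12, β ≈ 37.52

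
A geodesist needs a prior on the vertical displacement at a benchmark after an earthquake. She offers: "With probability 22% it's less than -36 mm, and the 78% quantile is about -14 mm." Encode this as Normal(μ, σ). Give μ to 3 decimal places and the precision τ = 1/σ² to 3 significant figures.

For Normal(μ,σ), the p-quantile is μ + z_p·σ. Here z_{0.22} = -0.7722, z_{0.78} = 0.7722.
So -36 = μ − 0.7722σ and -14 = μ + 0.7722σ.
Subtracting: σ = (-14 − -36)/(0.7722 − (-0.7722)) = 14.245.
Then μ = -36 − (-0.7722)·14.245 = -25.000.
Precision τ = 1/σ² = 1/14.25² = 0.00493.

μ = -25.000, τ = 0.00493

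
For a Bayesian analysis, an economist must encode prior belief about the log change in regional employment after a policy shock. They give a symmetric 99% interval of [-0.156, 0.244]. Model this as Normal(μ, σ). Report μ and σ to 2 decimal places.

A symmetric 99% interval runs μ ± z·σ with z = 2.576.
Half-width = 0.2, so σ = 0.2/2.576 = 0.08.
μ is the interval midpoint, 0.04.

μ = 0.04, σ = 0.08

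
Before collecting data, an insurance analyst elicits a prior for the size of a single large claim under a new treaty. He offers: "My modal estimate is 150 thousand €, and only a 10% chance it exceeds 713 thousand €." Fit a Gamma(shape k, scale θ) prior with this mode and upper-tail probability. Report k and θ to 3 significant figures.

k ≈ 1.73, θ ≈ 204

Gamma(k,θ) with k>1 has mode (k−1)θ, so θ = 150/(k−1).
Need P(X < 713) = 0.9 with θ tied to k this way. Start at k = 2, θ = 150: P(X<713) ≈ 0.950.
Too high — lower k to spread out. Iterating converges to k ≈ 1.73.
Then θ = 150/(1.73−1) ≈ 204.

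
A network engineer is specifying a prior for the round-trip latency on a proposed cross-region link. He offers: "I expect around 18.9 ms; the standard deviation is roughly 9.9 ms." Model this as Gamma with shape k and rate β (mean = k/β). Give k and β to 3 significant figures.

k ≈ 3.64, β ≈ 0.193

For Gamma(k, rate β): mean = k/β, variance = k/β², so CV = 1/√k.
CV = SD/mean = 9.9/18.9 = 0.5238, hence k = 1/CV² = 3.64.
Then β = k/mean = 3.64/18.9 = 0.193.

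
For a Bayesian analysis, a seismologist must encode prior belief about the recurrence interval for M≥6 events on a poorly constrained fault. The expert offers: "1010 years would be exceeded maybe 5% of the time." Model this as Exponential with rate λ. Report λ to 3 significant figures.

λ ≈ 0.00297

P(T > 1010.0) = e^(−λ·1010.0) = 0.05, so λ = −ln(0.05)/1010.0 = 0.00297.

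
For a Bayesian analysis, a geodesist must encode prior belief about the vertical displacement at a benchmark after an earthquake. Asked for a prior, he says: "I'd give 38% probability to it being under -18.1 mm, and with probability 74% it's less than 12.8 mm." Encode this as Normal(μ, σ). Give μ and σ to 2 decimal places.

μ = -8.15, σ = 32.57

The p-quantile of Normal(μ,σ) is μ + z_p·σ, with z_{0.38} = -0.3055 and z_{0.74} = 0.6433.
Eliminate σ: μ = (z₂·x₁ − z₁·x₂)/(z₂ − z₁) = (0.6433·-18.1 − (-0.3055)·12.8)/0.9488 = -8.15.
Then σ = (x₂ − x₁)/(z₂ − z₁) = (12.8 − -18.1)/0.9488 = 32.57.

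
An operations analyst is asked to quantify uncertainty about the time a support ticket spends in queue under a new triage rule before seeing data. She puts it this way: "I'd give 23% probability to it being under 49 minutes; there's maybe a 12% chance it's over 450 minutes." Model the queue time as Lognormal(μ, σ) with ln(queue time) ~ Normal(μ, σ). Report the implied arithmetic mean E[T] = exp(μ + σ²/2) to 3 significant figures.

If T ~ Lognormal(μ,σ) then ln T ~ Normal(μ,σ), so the p-quantile of ln T is μ + z_p·σ.
ln(49) = 3.892 and ln(450) = 6.109; z_{0.23} = -0.7388, z_{0.88} = 1.175.
σ = (6.109 − 3.892)/(1.175 − (-0.7388)) = 1.159.
μ = 3.892 − (-0.7388)·1.159 = 4.748.
E[T] = exp(μ + σ²/2) = exp(4.748 + 0.6712) = 226 minutes.

E[T] ≈ 226 minutes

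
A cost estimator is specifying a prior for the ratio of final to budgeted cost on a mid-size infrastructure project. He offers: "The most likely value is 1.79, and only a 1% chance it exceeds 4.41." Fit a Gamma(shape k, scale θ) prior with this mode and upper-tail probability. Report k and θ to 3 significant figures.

Gamma(k,θ) with k>1 has mode (k−1)θ, so θ = 1.79/(k−1).
Need P(X < 4.41) = 0.99 with θ tied to k this way. Start at k = 2, θ = 1.79: P(X<4.41) ≈ 0.705.
Too low — raise k to concentrate. Iterating converges to k ≈ 6.79.
Then θ = 1.79/(6.79−1) ≈ 0.309.

k ≈ 6.79, θ ≈ 0.309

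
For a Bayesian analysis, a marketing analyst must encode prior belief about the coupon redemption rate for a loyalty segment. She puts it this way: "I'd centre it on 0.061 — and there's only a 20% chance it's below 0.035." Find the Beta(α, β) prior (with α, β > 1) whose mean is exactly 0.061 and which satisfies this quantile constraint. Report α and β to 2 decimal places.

With mean 0.061 fixed, write α = 0.061s, β = 0.939s where s = α+β.
Need P(θ < 0.035) = 0.2 under Beta(0.061s, 0.939s). Normal approximation: (q−m)/√(m(1−m)/s) ≈ z_{0.2} = -0.842, so s ≈ 0.061·0.939·(-0.842)²/(0.035−0.061)² = 60.0.
At s = 60.0: P(θ<0.035) ≈ 0.204. Adjusting to match 0.2 gives s ≈ 61.65.
So α = 0.061·61.65 ≈ 3.76, β = 0.939·61.65 ≈ 57.89.

α ≈ 3.76, β ≈ 57.89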